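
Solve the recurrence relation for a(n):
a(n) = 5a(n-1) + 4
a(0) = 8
First-order linear non-homogeneous.
Homogeneous solution: a_h(n) = A·(5)^n.
Try constant particular solution a_p = K: K = 5K + 4 ⇒ K = -1.
General: a(n) = A·(5)^n - 1.
Apply a(0) = 8: A - 1 = 8 ⇒ A = 9.
So a(n) = 9 \cdot 5^{n} - 1.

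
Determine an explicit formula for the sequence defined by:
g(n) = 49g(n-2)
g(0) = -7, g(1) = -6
Characteristic equation: x² - 49 = 0, which factors as (x - (-7))(x - (7)) = 0.
Roots r₁ = -7, r₂ = 7 (distinct).
General solution: g(n) = A·(-7)^n + B·(7)^n.
From g(0) = -7: A + B = -7.
From g(1) = -6: -7A + 7B = -6.
Solving: A = - \frac{43}{14}, B = - \frac{55}{14}.
So g(n) = - \frac{43 \left(-7\right)^{n}}{14} - \frac{55 \cdot 7^{n}}{14}.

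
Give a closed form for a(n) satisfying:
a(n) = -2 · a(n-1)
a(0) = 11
Pure geometric recurrence with ratio -2.
By induction a(n) = a(0) · (-2)^n = 11 \left(-2\right)^{n}.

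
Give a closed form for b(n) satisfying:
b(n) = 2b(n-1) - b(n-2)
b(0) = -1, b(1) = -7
Characteristic equation: x² - 2x + 1 = 0, which is (x - (1))².
Repeated root r = 1.
General solution: b(n) = (A + Bn)·(1)^n.
From b(0) = -1: A = -1.
From b(1) = -7: (A + B)·(1) = -7 ⇒ B = -6.
So b(n) = \left(- 6 n - 1\right) \cdot (1)^n.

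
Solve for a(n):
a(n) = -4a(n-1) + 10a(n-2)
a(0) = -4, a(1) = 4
Characteristic equation: x² + 4x - 10 = 0.
Discriminant Δ = (-4)² + 4·(10) = 56.
Roots r₁,₂ = (-4 ± √56)/2, so r₁ = -2 + \sqrt{14}, r₂ = - \sqrt{14} - 2.
General solution: a(n) = A·r₁^n + B·r₂^n.
From the initial conditions, A + B = -4 and r₁A + r₂B = 4.
Since r₁ - r₂ = √56: A = (4 - (-4)r₂)/√56 = -2 - \frac{\sqrt{14}}{7}, and B = -4 - A = -2 + \frac{\sqrt{14}}{7}.
So a(n) = \left(-2 - \frac{\sqrt{14}}{7}\right)\left(-2 + \sqrt{14}\right)^n + \left(-2 + \frac{\sqrt{14}}{7}\right)\left(- \sqrt{14} - 2\right)^n.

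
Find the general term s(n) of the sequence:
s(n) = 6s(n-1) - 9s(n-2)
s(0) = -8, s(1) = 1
Characteristic equation: x² - 6x + 9 = 0, which is (x - (3))².
Repeated root r = 3.
General solution: s(n) = (A + Bn)·(3)^n.
From s(0) = -8: A = -8.
From s(1) = 1: (A + B)·(3) = 1 ⇒ B = \frac{25}{3}.
So s(n) = \left(\frac{25 n}{3} - 8\right) \cdot (3)^n.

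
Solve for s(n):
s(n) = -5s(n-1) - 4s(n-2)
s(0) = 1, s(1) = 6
Characteristic equation: x² + 5x + 4 = 0, which factors as (x - (-1))(x - (-4)) = 0.
Roots r₁ = -1, r₂ = -4 (distinct).
General solution: s(n) = A·(-1)^n + B·(-4)^n.
From s(0) = 1: A + B = 1.
From s(1) = 6: -A - 4B = 6.
Solving: A = \frac{10}{3}, B = - \frac{7}{3}.
So s(n) = \frac{10 \left(-1\right)^{n}}{3} - \frac{7 \left(-4\right)^{n}}{3}.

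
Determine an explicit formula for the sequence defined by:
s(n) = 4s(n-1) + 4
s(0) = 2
First-order linear non-homogeneous.
Homogeneous solution: s_h(n) = A·(4)^n.
Try constant particular solution s_p = K: K = 4K + 4 ⇒ K = - \frac{4}{3}.
General: s(n) = A·(4)^n - \frac{4}{3}.
Apply s(0) = 2: A - \frac{4}{3} = 2 ⇒ A = \frac{10}{3}.
So s(n) = \frac{10 \cdot 4^{n}}{3} - \frac{4}{3}.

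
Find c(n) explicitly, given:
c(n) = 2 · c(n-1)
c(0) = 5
Pure geometric recurrence with ratio 2.
By induction c(n) = c(0) · (2)^n = 5 \cdot 2^{n}.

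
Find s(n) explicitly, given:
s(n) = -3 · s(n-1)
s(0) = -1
Pure geometric recurrence with ratio -3.
By induction s(n) = s(0) · (-3)^n = - \left(-3\right)^{n}.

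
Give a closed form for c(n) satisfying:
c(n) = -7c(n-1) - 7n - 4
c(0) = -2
First-order linear with linear forcing.
Homogeneous solution: c_h(n) = A·(-7)^n.
Try particular c_p(n) = pn + q. Substituting:
  pn + q = -7(p(n-1) + q) - 7n - 4.
Matching the n-coefficient: p = -7p - 7 ⇒ p = - \frac{7}{8}.
Matching constants: q = 7p - 7q - 4 ⇒ q = - \frac{81}{64}.
General: c(n) = A·(-7)^n - \frac{7 n}{8} - \frac{81}{64}.
Apply c(0) = -2: A - \frac{81}{64} = -2 ⇒ A = - \frac{47}{64}.
So c(n) = - \frac{47 \left(-7\right)^{n}}{64} - \frac{7 n}{8} - \frac{81}{64}.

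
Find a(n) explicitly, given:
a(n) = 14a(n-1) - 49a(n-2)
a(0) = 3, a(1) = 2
Characteristic equation: x² - 14x + 49 = 0, which is (x - (7))².
Repeated root r = 7.
General solution: a(n) = (A + Bn)·(7)^n.
From a(0) = 3: A = 3.
From a(1) = 2: (A + B)·(7) = 2 ⇒ B = - \frac{19}{7}.
So a(n) = \left(3 - \frac{19 n}{7}\right) \cdot (7)^n.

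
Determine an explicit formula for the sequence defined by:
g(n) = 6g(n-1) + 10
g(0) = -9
First-order linear non-homogeneous.
Homogeneous solution: g_h(n) = A·(6)^n.
Try constant particular solution g_p = K: K = 6K + 10 ⇒ K = -2.
General: g(n) = A·(6)^n - 2.
Apply g(0) = -9: A - 2 = -9 ⇒ A = -7.
So g(n) = - 7 \cdot 6^{n} - 2.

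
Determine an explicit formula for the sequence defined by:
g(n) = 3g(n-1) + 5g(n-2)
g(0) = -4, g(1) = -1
Characteristic equation: x² - 3x - 5 = 0.
Discriminant Δ = (3)² + 4·(5) = 29.
Roots r₁,₂ = (3 ± √29)/2, so r₁ = \frac{3}{2} + \frac{\sqrt{29}}{2}, r₂ = \frac{3}{2} - \frac{\sqrt{29}}{2}.
General solution: g(n) = A·r₁^n + B·r₂^n.
From the initial conditions, A + B = -4 and r₁A + r₂B = -1.
Since r₁ - r₂ = √29: A = (-1 - (-4)r₂)/√29 = -2 + \frac{5 \sqrt{29}}{29}, and B = -4 - A = -2 - \frac{5 \sqrt{29}}{29}.
So g(n) = \left(-2 + \frac{5 \sqrt{29}}{29}\right)\left(\frac{3}{2} + \frac{\sqrt{29}}{2}\right)^n + \left(-2 - \frac{5 \sqrt{29}}{29}\right)\left(\frac{3}{2} - \frac{\sqrt{29}}{2}\right)^n.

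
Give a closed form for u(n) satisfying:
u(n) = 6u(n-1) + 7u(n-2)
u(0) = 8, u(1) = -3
Characteristic equation: x² - 6x - 7 = 0, which factors as (x - (7))(x - (-1)) = 0.
Roots r₁ = 7, r₂ = -1 (distinct).
General solution: u(n) = A·(7)^n + B·(-1)^n.
From u(0) = 8: A + B = 8.
From u(1) = -3: 7A - B = -3.
Solving: A = \frac{5}{8}, B = \frac{59}{8}.
So u(n) = \frac{59 \left(-1\right)^{n}}{8} + \frac{5 \cdot 7^{n}}{8}.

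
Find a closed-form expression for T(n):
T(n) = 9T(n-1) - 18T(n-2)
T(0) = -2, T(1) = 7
Characteristic equation: x² - 9x + 18 = 0, which factors as (x - (6))(x - (3)) = 0.
Roots r₁ = 6, r₂ = 3 (distinct).
General solution: T(n) = A·(6)^n + B·(3)^n.
From T(0) = -2: A + B = -2.
From T(1) = 7: 6A + 3B = 7.
Solving: A = \frac{13}{3}, B = - \frac{19}{3}.
So T(n) = - \frac{19 \cdot 3^{n}}{3} + \frac{13 \cdot 6^{n}}{3}.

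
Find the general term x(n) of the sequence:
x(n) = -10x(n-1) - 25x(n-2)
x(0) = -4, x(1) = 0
Characteristic equation: x² + 10x + 25 = 0, which is (x - (-5))².
Repeated root r = -5.
General solution: x(n) = (A + Bn)·(-5)^n.
From x(0) = -4: A = -4.
From x(1) = 0: (A + B)·(-5) = 0 ⇒ B = 4.
So x(n) = \left(4 n - 4\right) \cdot (-5)^n.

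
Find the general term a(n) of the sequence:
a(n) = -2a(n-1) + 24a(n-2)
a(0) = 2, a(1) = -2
Characteristic equation: x² + 2x - 24 = 0, which factors as (x - (4))(x - (-6)) = 0.
Roots r₁ = 4, r₂ = -6 (distinct).
General solution: a(n) = A·(4)^n + B·(-6)^n.
From a(0) = 2: A + B = 2.
From a(1) = -2: 4A - 6B = -2.
Solving: A = 1, B = 1.
So a(n) = \left(-6\right)^{n} + 4^{n}.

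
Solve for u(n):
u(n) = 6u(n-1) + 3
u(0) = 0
First-order linear non-homogeneous.
Homogeneous solution: u_h(n) = A·(6)^n.
Try constant particular solution u_p = K: K = 6K + 3 ⇒ K = - \frac{3}{5}.
General: u(n) = A·(6)^n - \frac{3}{5}.
Apply u(0) = 0: A - \frac{3}{5} = 0 ⇒ A = \frac{3}{5}.
So u(n) = \frac{3 \cdot 6^{n}}{5} - \frac{3}{5}.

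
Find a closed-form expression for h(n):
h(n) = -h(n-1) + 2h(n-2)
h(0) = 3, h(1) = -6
Characteristic equation: x² + x - 2 = 0, which factors as (x - (-2))(x - (1)) = 0.
Roots r₁ = -2, r₂ = 1 (distinct).
General solution: h(n) = A·(-2)^n + B·(1)^n.
From h(0) = 3: A + B = 3.
From h(1) = -6: -2A + B = -6.
Solving: A = 3, B = 0.
So h(n) = 3 \left(-2\right)^{n}.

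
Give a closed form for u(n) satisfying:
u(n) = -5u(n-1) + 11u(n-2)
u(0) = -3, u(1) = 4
Characteristic equation: x² + 5x - 11 = 0.
Discriminant Δ = (-5)² + 4·(11) = 69.
Roots r₁,₂ = (-5 ± √69)/2, so r₁ = - \frac{5}{2} + \frac{\sqrt{69}}{2}, r₂ = - \frac{\sqrt{69}}{2} - \frac{5}{2}.
General solution: u(n) = A·r₁^n + B·r₂^n.
From the initial conditions, A + B = -3 and r₁A + r₂B = 4.
Since r₁ - r₂ = √69: A = (4 - (-3)r₂)/√69 = - \frac{3}{2} - \frac{7 \sqrt{69}}{138}, and B = -3 - A = - \frac{3}{2} + \frac{7 \sqrt{69}}{138}.
So u(n) = \left(- \frac{3}{2} - \frac{7 \sqrt{69}}{138}\right)\left(- \frac{5}{2} + \frac{\sqrt{69}}{2}\right)^n + \left(- \frac{3}{2} + \frac{7 \sqrt{69}}{138}\right)\left(- \frac{\sqrt{69}}{2} - \frac{5}{2}\right)^n.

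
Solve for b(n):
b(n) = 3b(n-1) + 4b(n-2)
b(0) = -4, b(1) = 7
Characteristic equation: x² - 3x - 4 = 0, which factors as (x - (-1))(x - (4)) = 0.
Roots r₁ = -1, r₂ = 4 (distinct).
General solution: b(n) = A·(-1)^n + B·(4)^n.
From b(0) = -4: A + B = -4.
From b(1) = 7: -A + 4B = 7.
Solving: A = - \frac{23}{5}, B = \frac{3}{5}.
So b(n) = - \frac{23 \left(-1\right)^{n}}{5} + \frac{3 \cdot 4^{n}}{5}.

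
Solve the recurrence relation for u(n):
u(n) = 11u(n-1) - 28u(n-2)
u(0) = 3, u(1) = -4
Characteristic equation: x² - 11x + 28 = 0, which factors as (x - (4))(x - (7)) = 0.
Roots r₁ = 4, r₂ = 7 (distinct).
General solution: u(n) = A·(4)^n + B·(7)^n.
From u(0) = 3: A + B = 3.
From u(1) = -4: 4A + 7B = -4.
Solving: A = \frac{25}{3}, B = - \frac{16}{3}.
So u(n) = \frac{25 \cdot 4^{n}}{3} - \frac{16 \cdot 7^{n}}{3}.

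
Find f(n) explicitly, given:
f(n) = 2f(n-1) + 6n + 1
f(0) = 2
First-order linear with linear forcing.
Homogeneous solution: f_h(n) = A·(2)^n.
Try particular f_p(n) = pn + q. Substituting:
  pn + q = 2(p(n-1) + q) + 6n + 1.
Matching the n-coefficient: p = 2p + 6 ⇒ p = -6.
Matching constants: q = -2p + 2q + 1 ⇒ q = -13.
General: f(n) = A·(2)^n - 6 n - 13.
Apply f(0) = 2: A - 13 = 2 ⇒ A = 15.
So f(n) = 15 \cdot 2^{n} - 6 n - 13.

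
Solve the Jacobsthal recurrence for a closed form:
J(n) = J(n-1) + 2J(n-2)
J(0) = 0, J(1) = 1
This is the Jacobsthal sequence.
Characteristic equation: x² - x - 2 = 0; roots r₁ = 2, r₂ = -1.
General: J(n) = A·r₁^n + B·r₂^n. Solving with J(0)=0, J(1)=1 gives A = \frac{1}{3}, B = - \frac{1}{3}.
So J(n) = - \frac{\left(-1\right)^{n}}{3} + \frac{2^{n}}{3}.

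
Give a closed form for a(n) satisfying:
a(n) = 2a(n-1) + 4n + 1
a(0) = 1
First-order linear with linear forcing.
Homogeneous solution: a_h(n) = A·(2)^n.
Try particular a_p(n) = pn + q. Substituting:
  pn + q = 2(p(n-1) + q) + 4n + 1.
Matching the n-coefficient: p = 2p + 4 ⇒ p = -4.
Matching constants: q = -2p + 2q + 1 ⇒ q = -9.
General: a(n) = A·(2)^n - 4 n - 9.
Apply a(0) = 1: A - 9 = 1 ⇒ A = 10.
So a(n) = 10 \cdot 2^{n} - 4 n - 9.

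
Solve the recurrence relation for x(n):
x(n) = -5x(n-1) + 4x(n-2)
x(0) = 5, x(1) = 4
Characteristic equation: x² + 5x - 4 = 0.
Discriminant Δ = (-5)² + 4·(4) = 41.
Roots r₁,₂ = (-5 ± √41)/2, so r₁ = - \frac{5}{2} + \frac{\sqrt{41}}{2}, r₂ = - \frac{\sqrt{41}}{2} - \frac{5}{2}.
General solution: x(n) = A·r₁^n + B·r₂^n.
From the initial conditions, A + B = 5 and r₁A + r₂B = 4.
Since r₁ - r₂ = √41: A = (4 - (5)r₂)/√41 = \frac{5}{2} + \frac{33 \sqrt{41}}{82}, and B = 5 - A = \frac{5}{2} - \frac{33 \sqrt{41}}{82}.
So x(n) = \left(\frac{5}{2} + \frac{33 \sqrt{41}}{82}\right)\left(- \frac{5}{2} + \frac{\sqrt{41}}{2}\right)^n + \left(\frac{5}{2} - \frac{33 \sqrt{41}}{82}\right)\left(- \frac{\sqrt{41}}{2} - \frac{5}{2}\right)^n.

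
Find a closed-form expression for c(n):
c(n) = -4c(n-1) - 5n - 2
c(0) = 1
First-order linear with linear forcing.
Homogeneous solution: c_h(n) = A·(-4)^n.
Try particular c_p(n) = pn + q. Substituting:
  pn + q = -4(p(n-1) + q) - 5n - 2.
Matching the n-coefficient: p = -4p - 5 ⇒ p = -1.
Matching constants: q = 4p - 4q - 2 ⇒ q = - \frac{6}{5}.
General: c(n) = A·(-4)^n - n - \frac{6}{5}.
Apply c(0) = 1: A - \frac{6}{5} = 1 ⇒ A = \frac{11}{5}.
So c(n) = \frac{11 \left(-4\right)^{n}}{5} - n - \frac{6}{5}.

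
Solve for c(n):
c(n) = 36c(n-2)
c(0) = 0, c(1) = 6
Characteristic equation: x² - 36 = 0, which factors as (x - (6))(x - (-6)) = 0.
Roots r₁ = 6, r₂ = -6 (distinct).
General solution: c(n) = A·(6)^n + B·(-6)^n.
From c(0) = 0: A + B = 0.
From c(1) = 6: 6A - 6B = 6.
Solving: A = \frac{1}{2}, B = - \frac{1}{2}.
So c(n) = - \frac{\left(-6\right)^{n}}{2} + \frac{6^{n}}{2}.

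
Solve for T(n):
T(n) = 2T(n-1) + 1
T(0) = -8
First-order linear non-homogeneous.
Homogeneous solution: T_h(n) = A·(2)^n.
Try constant particular solution T_p = K: K = 2K + 1 ⇒ K = -1.
General: T(n) = A·(2)^n - 1.
Apply T(0) = -8: A - 1 = -8 ⇒ A = -7.
So T(n) = - 7 \cdot 2^{n} - 1.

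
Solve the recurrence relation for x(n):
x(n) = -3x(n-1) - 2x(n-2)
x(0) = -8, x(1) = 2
Characteristic equation: x² + 3x + 2 = 0, which factors as (x - (-1))(x - (-2)) = 0.
Roots r₁ = -1, r₂ = -2 (distinct).
General solution: x(n) = A·(-1)^n + B·(-2)^n.
From x(0) = -8: A + B = -8.
From x(1) = 2: -A - 2B = 2.
Solving: A = -14, B = 6.
So x(n) = - 14 \left(-1\right)^{n} + 6 \left(-2\right)^{n}.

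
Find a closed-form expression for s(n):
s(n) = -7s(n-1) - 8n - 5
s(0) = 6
First-order linear with linear forcing.
Homogeneous solution: s_h(n) = A·(-7)^n.
Try particular s_p(n) = pn + q. Substituting:
  pn + q = -7(p(n-1) + q) - 8n - 5.
Matching the n-coefficient: p = -7p - 8 ⇒ p = -1.
Matching constants: q = 7p - 7q - 5 ⇒ q = - \frac{3}{2}.
General: s(n) = A·(-7)^n - n - \frac{3}{2}.
Apply s(0) = 6: A - \frac{3}{2} = 6 ⇒ A = \frac{15}{2}.
So s(n) = \frac{15 \left(-7\right)^{n}}{2} - n - \frac{3}{2}.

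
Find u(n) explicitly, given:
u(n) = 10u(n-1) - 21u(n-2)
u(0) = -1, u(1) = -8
Characteristic equation: x² - 10x + 21 = 0, which factors as (x - (7))(x - (3)) = 0.
Roots r₁ = 7, r₂ = 3 (distinct).
General solution: u(n) = A·(7)^n + B·(3)^n.
From u(0) = -1: A + B = -1.
From u(1) = -8: 7A + 3B = -8.
Solving: A = - \frac{5}{4}, B = \frac{1}{4}.
So u(n) = \frac{3^{n}}{4} - \frac{5 \cdot 7^{n}}{4}.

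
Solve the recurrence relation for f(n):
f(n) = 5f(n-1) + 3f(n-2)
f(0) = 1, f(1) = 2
Characteristic equation: x² - 5x - 3 = 0.
Discriminant Δ = (5)² + 4·(3) = 37.
Roots r₁,₂ = (5 ± √37)/2, so r₁ = \frac{5}{2} + \frac{\sqrt{37}}{2}, r₂ = \frac{5}{2} - \frac{\sqrt{37}}{2}.
General solution: f(n) = A·r₁^n + B·r₂^n.
From the initial conditions, A + B = 1 and r₁A + r₂B = 2.
Since r₁ - r₂ = √37: A = (2 - (1)r₂)/√37 = \frac{1}{2} - \frac{\sqrt{37}}{74}, and B = 1 - A = \frac{\sqrt{37}}{74} + \frac{1}{2}.
So f(n) = \left(\frac{1}{2} - \frac{\sqrt{37}}{74}\right)\left(\frac{5}{2} + \frac{\sqrt{37}}{2}\right)^n + \left(\frac{\sqrt{37}}{74} + \frac{1}{2}\right)\left(\frac{5}{2} - \frac{\sqrt{37}}{2}\right)^n.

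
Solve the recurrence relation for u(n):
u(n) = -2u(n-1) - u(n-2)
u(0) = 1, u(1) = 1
Characteristic equation: x² + 2x + 1 = 0, which is (x - (-1))².
Repeated root r = -1.
General solution: u(n) = (A + Bn)·(-1)^n.
From u(0) = 1: A = 1.
From u(1) = 1: (A + B)·(-1) = 1 ⇒ B = -2.
So u(n) = \left(1 - 2 n\right) \cdot (-1)^n.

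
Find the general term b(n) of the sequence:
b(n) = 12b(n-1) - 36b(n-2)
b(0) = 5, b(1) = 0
Characteristic equation: x² - 12x + 36 = 0, which is (x - (6))².
Repeated root r = 6.
General solution: b(n) = (A + Bn)·(6)^n.
From b(0) = 5: A = 5.
From b(1) = 0: (A + B)·(6) = 0 ⇒ B = -5.
So b(n) = \left(5 - 5 n\right) \cdot (6)^n.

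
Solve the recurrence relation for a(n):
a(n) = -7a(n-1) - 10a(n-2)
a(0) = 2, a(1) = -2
Characteristic equation: x² + 7x + 10 = 0, which factors as (x - (-2))(x - (-5)) = 0.
Roots r₁ = -2, r₂ = -5 (distinct).
General solution: a(n) = A·(-2)^n + B·(-5)^n.
From a(0) = 2: A + B = 2.
From a(1) = -2: -2A - 5B = -2.
Solving: A = \frac{8}{3}, B = - \frac{2}{3}.
So a(n) = \frac{8 \left(-2\right)^{n}}{3} - \frac{2 \left(-5\right)^{n}}{3}.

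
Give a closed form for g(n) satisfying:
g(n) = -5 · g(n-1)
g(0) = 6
Pure geometric recurrence with ratio -5.
By induction g(n) = g(0) · (-5)^n = 6 \left(-5\right)^{n}.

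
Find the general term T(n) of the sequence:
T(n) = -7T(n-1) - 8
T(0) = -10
First-order linear non-homogeneous.
Homogeneous solution: T_h(n) = A·(-7)^n.
Try constant particular solution T_p = K: K = -7K - 8 ⇒ K = -1.
General: T(n) = A·(-7)^n - 1.
Apply T(0) = -10: A - 1 = -10 ⇒ A = -9.
So T(n) = - 9 \left(-7\right)^{n} - 1.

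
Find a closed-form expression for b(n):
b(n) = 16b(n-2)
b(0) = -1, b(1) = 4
Characteristic equation: x² - 16 = 0, which factors as (x - (4))(x - (-4)) = 0.
Roots r₁ = 4, r₂ = -4 (distinct).
General solution: b(n) = A·(4)^n + B·(-4)^n.
From b(0) = -1: A + B = -1.
From b(1) = 4: 4A - 4B = 4.
Solving: A = 0, B = -1.
So b(n) = - \left(-4\right)^{n}.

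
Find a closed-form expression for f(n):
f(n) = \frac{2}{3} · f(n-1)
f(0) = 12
Pure geometric recurrence with ratio \frac{2}{3}.
By induction f(n) = f(0) · (\frac{2}{3})^n = 12 \left(\frac{2}{3}\right)^{n}.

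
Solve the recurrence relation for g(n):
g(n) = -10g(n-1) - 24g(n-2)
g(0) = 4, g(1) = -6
Characteristic equation: x² + 10x + 24 = 0, which factors as (x - (-6))(x - (-4)) = 0.
Roots r₁ = -6, r₂ = -4 (distinct).
General solution: g(n) = A·(-6)^n + B·(-4)^n.
From g(0) = 4: A + B = 4.
From g(1) = -6: -6A - 4B = -6.
Solving: A = -5, B = 9.
So g(n) = 9 \left(-4\right)^{n} - 5 \left(-6\right)^{n}.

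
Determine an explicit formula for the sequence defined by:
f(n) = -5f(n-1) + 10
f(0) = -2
First-order linear non-homogeneous.
Homogeneous solution: f_h(n) = A·(-5)^n.
Try constant particular solution f_p = K: K = -5K + 10 ⇒ K = \frac{5}{3}.
General: f(n) = A·(-5)^n + \frac{5}{3}.
Apply f(0) = -2: A + \frac{5}{3} = -2 ⇒ A = - \frac{11}{3}.
So f(n) = \frac{5}{3} - \frac{11 \left(-5\right)^{n}}{3}.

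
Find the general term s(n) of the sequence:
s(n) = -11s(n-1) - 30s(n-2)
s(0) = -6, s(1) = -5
Characteristic equation: x² + 11x + 30 = 0, which factors as (x - (-5))(x - (-6)) = 0.
Roots r₁ = -5, r₂ = -6 (distinct).
General solution: s(n) = A·(-5)^n + B·(-6)^n.
From s(0) = -6: A + B = -6.
From s(1) = -5: -5A - 6B = -5.
Solving: A = -41, B = 35.
So s(n) = - 41 \left(-5\right)^{n} + 35 \left(-6\right)^{n}.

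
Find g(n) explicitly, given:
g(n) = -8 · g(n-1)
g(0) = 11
Pure geometric recurrence with ratio -8.
By induction g(n) = g(0) · (-8)^n = 11 \left(-8\right)^{n}.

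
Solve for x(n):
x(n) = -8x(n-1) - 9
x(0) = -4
First-order linear non-homogeneous.
Homogeneous solution: x_h(n) = A·(-8)^n.
Try constant particular solution x_p = K: K = -8K - 9 ⇒ K = -1.
General: x(n) = A·(-8)^n - 1.
Apply x(0) = -4: A - 1 = -4 ⇒ A = -3.
So x(n) = - 3 \left(-8\right)^{n} - 1.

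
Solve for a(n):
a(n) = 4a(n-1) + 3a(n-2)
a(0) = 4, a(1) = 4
Characteristic equation: x² - 4x - 3 = 0.
Discriminant Δ = (4)² + 4·(3) = 28.
Roots r₁,₂ = (4 ± √28)/2, so r₁ = 2 + \sqrt{7}, r₂ = 2 - \sqrt{7}.
General solution: a(n) = A·r₁^n + B·r₂^n.
From the initial conditions, A + B = 4 and r₁A + r₂B = 4.
Since r₁ - r₂ = √28: A = (4 - (4)r₂)/√28 = 2 - \frac{2 \sqrt{7}}{7}, and B = 4 - A = \frac{2 \sqrt{7}}{7} + 2.
So a(n) = \left(2 - \frac{2 \sqrt{7}}{7}\right)\left(2 + \sqrt{7}\right)^n + \left(\frac{2 \sqrt{7}}{7} + 2\right)\left(2 - \sqrt{7}\right)^n.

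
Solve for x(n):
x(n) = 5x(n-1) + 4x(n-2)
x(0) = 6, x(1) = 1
Characteristic equation: x² - 5x - 4 = 0.
Discriminant Δ = (5)² + 4·(4) = 41.
Roots r₁,₂ = (5 ± √41)/2, so r₁ = \frac{5}{2} + \frac{\sqrt{41}}{2}, r₂ = \frac{5}{2} - \frac{\sqrt{41}}{2}.
General solution: x(n) = A·r₁^n + B·r₂^n.
From the initial conditions, A + B = 6 and r₁A + r₂B = 1.
Since r₁ - r₂ = √41: A = (1 - (6)r₂)/√41 = 3 - \frac{14 \sqrt{41}}{41}, and B = 6 - A = \frac{14 \sqrt{41}}{41} + 3.
So x(n) = \left(3 - \frac{14 \sqrt{41}}{41}\right)\left(\frac{5}{2} + \frac{\sqrt{41}}{2}\right)^n + \left(\frac{14 \sqrt{41}}{41} + 3\right)\left(\frac{5}{2} - \frac{\sqrt{41}}{2}\right)^n.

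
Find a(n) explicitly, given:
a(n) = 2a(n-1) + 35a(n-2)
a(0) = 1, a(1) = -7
Characteristic equation: x² - 2x - 35 = 0, which factors as (x - (-5))(x - (7)) = 0.
Roots r₁ = -5, r₂ = 7 (distinct).
General solution: a(n) = A·(-5)^n + B·(7)^n.
From a(0) = 1: A + B = 1.
From a(1) = -7: -5A + 7B = -7.
Solving: A = \frac{7}{6}, B = - \frac{1}{6}.
So a(n) = \frac{7 \left(-5\right)^{n}}{6} - \frac{7^{n}}{6}.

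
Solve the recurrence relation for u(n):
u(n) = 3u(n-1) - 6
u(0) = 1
First-order linear non-homogeneous.
Homogeneous solution: u_h(n) = A·(3)^n.
Try constant particular solution u_p = K: K = 3K - 6 ⇒ K = 3.
General: u(n) = A·(3)^n + 3.
Apply u(0) = 1: A + 3 = 1 ⇒ A = -2.
So u(n) = 3 - 2 \cdot 3^{n}.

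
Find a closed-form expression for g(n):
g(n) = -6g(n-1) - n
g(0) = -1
First-order linear with linear forcing.
Homogeneous solution: g_h(n) = A·(-6)^n.
Try particular g_p(n) = pn + q. Substituting:
  pn + q = -6(p(n-1) + q) - n.
Matching the n-coefficient: p = -6p - 1 ⇒ p = - \frac{1}{7}.
Matching constants: q = 6p - 6q ⇒ q = - \frac{6}{49}.
General: g(n) = A·(-6)^n - \frac{n}{7} - \frac{6}{49}.
Apply g(0) = -1: A - \frac{6}{49} = -1 ⇒ A = - \frac{43}{49}.
So g(n) = - \frac{43 \left(-6\right)^{n}}{49} - \frac{n}{7} - \frac{6}{49}.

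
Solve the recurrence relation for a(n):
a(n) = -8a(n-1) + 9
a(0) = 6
First-order linear non-homogeneous.
Homogeneous solution: a_h(n) = A·(-8)^n.
Try constant particular solution a_p = K: K = -8K + 9 ⇒ K = 1.
General: a(n) = A·(-8)^n + 1.
Apply a(0) = 6: A + 1 = 6 ⇒ A = 5.
So a(n) = 5 \left(-8\right)^{n} + 1.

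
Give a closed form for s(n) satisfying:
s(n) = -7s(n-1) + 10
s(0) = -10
First-order linear non-homogeneous.
Homogeneous solution: s_h(n) = A·(-7)^n.
Try constant particular solution s_p = K: K = -7K + 10 ⇒ K = \frac{5}{4}.
General: s(n) = A·(-7)^n + \frac{5}{4}.
Apply s(0) = -10: A + \frac{5}{4} = -10 ⇒ A = - \frac{45}{4}.
So s(n) = \frac{5}{4} - \frac{45 \left(-7\right)^{n}}{4}.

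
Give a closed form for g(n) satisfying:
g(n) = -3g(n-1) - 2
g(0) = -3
First-order linear non-homogeneous.
Homogeneous solution: g_h(n) = A·(-3)^n.
Try constant particular solution g_p = K: K = -3K - 2 ⇒ K = - \frac{1}{2}.
General: g(n) = A·(-3)^n - \frac{1}{2}.
Apply g(0) = -3: A - \frac{1}{2} = -3 ⇒ A = - \frac{5}{2}.
So g(n) = - \frac{5 \left(-3\right)^{n}}{2} - \frac{1}{2}.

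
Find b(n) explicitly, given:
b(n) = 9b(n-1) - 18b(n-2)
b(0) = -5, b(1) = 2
Characteristic equation: x² - 9x + 18 = 0, which factors as (x - (6))(x - (3)) = 0.
Roots r₁ = 6, r₂ = 3 (distinct).
General solution: b(n) = A·(6)^n + B·(3)^n.
From b(0) = -5: A + B = -5.
From b(1) = 2: 6A + 3B = 2.
Solving: A = \frac{17}{3}, B = - \frac{32}{3}.
So b(n) = - \frac{32 \cdot 3^{n}}{3} + \frac{17 \cdot 6^{n}}{3}.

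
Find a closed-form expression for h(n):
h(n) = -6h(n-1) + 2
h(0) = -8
First-order linear non-homogeneous.
Homogeneous solution: h_h(n) = A·(-6)^n.
Try constant particular solution h_p = K: K = -6K + 2 ⇒ K = \frac{2}{7}.
General: h(n) = A·(-6)^n + \frac{2}{7}.
Apply h(0) = -8: A + \frac{2}{7} = -8 ⇒ A = - \frac{58}{7}.
So h(n) = \frac{2}{7} - \frac{58 \left(-6\right)^{n}}{7}.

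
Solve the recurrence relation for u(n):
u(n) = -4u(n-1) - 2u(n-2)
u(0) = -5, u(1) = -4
Characteristic equation: x² + 4x + 2 = 0.
Discriminant Δ = (-4)² + 4·(-2) = 8.
Roots r₁,₂ = (-4 ± √8)/2, so r₁ = -2 + \sqrt{2}, r₂ = -2 - \sqrt{2}.
General solution: u(n) = A·r₁^n + B·r₂^n.
From the initial conditions, A + B = -5 and r₁A + r₂B = -4.
Since r₁ - r₂ = √8: A = (-4 - (-5)r₂)/√8 = - \frac{7 \sqrt{2}}{2} - \frac{5}{2}, and B = -5 - A = - \frac{5}{2} + \frac{7 \sqrt{2}}{2}.
So u(n) = \left(- \frac{7 \sqrt{2}}{2} - \frac{5}{2}\right)\left(-2 + \sqrt{2}\right)^n + \left(- \frac{5}{2} + \frac{7 \sqrt{2}}{2}\right)\left(-2 - \sqrt{2}\right)^n.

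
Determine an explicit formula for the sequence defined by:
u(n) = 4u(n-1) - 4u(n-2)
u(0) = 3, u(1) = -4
Characteristic equation: x² - 4x + 4 = 0, which is (x - (2))².
Repeated root r = 2.
General solution: u(n) = (A + Bn)·(2)^n.
From u(0) = 3: A = 3.
From u(1) = -4: (A + B)·(2) = -4 ⇒ B = -5.
So u(n) = \left(3 - 5 n\right) \cdot (2)^n.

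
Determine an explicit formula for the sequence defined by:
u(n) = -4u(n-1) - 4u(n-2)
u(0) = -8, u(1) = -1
Characteristic equation: x² + 4x + 4 = 0, which is (x - (-2))².
Repeated root r = -2.
General solution: u(n) = (A + Bn)·(-2)^n.
From u(0) = -8: A = -8.
From u(1) = -1: (A + B)·(-2) = -1 ⇒ B = \frac{17}{2}.
So u(n) = \left(\frac{17 n}{2} - 8\right) \cdot (-2)^n.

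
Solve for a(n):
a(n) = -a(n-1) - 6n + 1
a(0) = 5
First-order linear with linear forcing.
Homogeneous solution: a_h(n) = A·(-1)^n.
Try particular a_p(n) = pn + q. Substituting:
  pn + q = -(p(n-1) + q) - 6n + 1.
Matching the n-coefficient: p = -p - 6 ⇒ p = -3.
Matching constants: q = p - q + 1 ⇒ q = -1.
General: a(n) = A·(-1)^n - 3 n - 1.
Apply a(0) = 5: A - 1 = 5 ⇒ A = 6.
So a(n) = 6 \left(-1\right)^{n} - 3 n - 1.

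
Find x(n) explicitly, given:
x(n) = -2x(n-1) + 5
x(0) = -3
First-order linear non-homogeneous.
Homogeneous solution: x_h(n) = A·(-2)^n.
Try constant particular solution x_p = K: K = -2K + 5 ⇒ K = \frac{5}{3}.
General: x(n) = A·(-2)^n + \frac{5}{3}.
Apply x(0) = -3: A + \frac{5}{3} = -3 ⇒ A = - \frac{14}{3}.
So x(n) = \frac{5}{3} - \frac{14 \left(-2\right)^{n}}{3}.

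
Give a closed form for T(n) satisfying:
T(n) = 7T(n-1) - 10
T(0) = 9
First-order linear non-homogeneous.
Homogeneous solution: T_h(n) = A·(7)^n.
Try constant particular solution T_p = K: K = 7K - 10 ⇒ K = \frac{5}{3}.
General: T(n) = A·(7)^n + \frac{5}{3}.
Apply T(0) = 9: A + \frac{5}{3} = 9 ⇒ A = \frac{22}{3}.
So T(n) = \frac{22 \cdot 7^{n}}{3} + \frac{5}{3}.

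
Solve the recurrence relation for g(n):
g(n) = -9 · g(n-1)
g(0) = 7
Pure geometric recurrence with ratio -9.
By induction g(n) = g(0) · (-9)^n = 7 \left(-9\right)^{n}.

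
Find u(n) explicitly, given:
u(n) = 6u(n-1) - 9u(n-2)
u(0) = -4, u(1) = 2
Characteristic equation: x² - 6x + 9 = 0, which is (x - (3))².
Repeated root r = 3.
General solution: u(n) = (A + Bn)·(3)^n.
From u(0) = -4: A = -4.
From u(1) = 2: (A + B)·(3) = 2 ⇒ B = \frac{14}{3}.
So u(n) = \left(\frac{14 n}{3} - 4\right) \cdot (3)^n.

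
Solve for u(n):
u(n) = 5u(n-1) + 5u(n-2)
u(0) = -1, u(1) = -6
Characteristic equation: x² - 5x - 5 = 0.
Discriminant Δ = (5)² + 4·(5) = 45.
Roots r₁,₂ = (5 ± √45)/2, so r₁ = \frac{5}{2} + \frac{3 \sqrt{5}}{2}, r₂ = \frac{5}{2} - \frac{3 \sqrt{5}}{2}.
General solution: u(n) = A·r₁^n + B·r₂^n.
From the initial conditions, A + B = -1 and r₁A + r₂B = -6.
Since r₁ - r₂ = √45: A = (-6 - (-1)r₂)/√45 = - \frac{7 \sqrt{5}}{30} - \frac{1}{2}, and B = -1 - A = - \frac{1}{2} + \frac{7 \sqrt{5}}{30}.
So u(n) = \left(- \frac{7 \sqrt{5}}{30} - \frac{1}{2}\right)\left(\frac{5}{2} + \frac{3 \sqrt{5}}{2}\right)^n + \left(- \frac{1}{2} + \frac{7 \sqrt{5}}{30}\right)\left(\frac{5}{2} - \frac{3 \sqrt{5}}{2}\right)^n.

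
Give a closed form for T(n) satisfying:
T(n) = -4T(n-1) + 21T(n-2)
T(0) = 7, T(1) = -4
Characteristic equation: x² + 4x - 21 = 0, which factors as (x - (-7))(x - (3)) = 0.
Roots r₁ = -7, r₂ = 3 (distinct).
General solution: T(n) = A·(-7)^n + B·(3)^n.
From T(0) = 7: A + B = 7.
From T(1) = -4: -7A + 3B = -4.
Solving: A = \frac{5}{2}, B = \frac{9}{2}.
So T(n) = \frac{5 \left(-7\right)^{n}}{2} + \frac{9 \cdot 3^{n}}{2}.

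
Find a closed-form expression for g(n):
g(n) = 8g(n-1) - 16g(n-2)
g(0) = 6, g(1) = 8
Characteristic equation: x² - 8x + 16 = 0, which is (x - (4))².
Repeated root r = 4.
General solution: g(n) = (A + Bn)·(4)^n.
From g(0) = 6: A = 6.
From g(1) = 8: (A + B)·(4) = 8 ⇒ B = -4.
So g(n) = \left(6 - 4 n\right) \cdot (4)^n.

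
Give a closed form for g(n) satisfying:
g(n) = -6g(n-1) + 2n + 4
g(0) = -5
First-order linear with linear forcing.
Homogeneous solution: g_h(n) = A·(-6)^n.
Try particular g_p(n) = pn + q. Substituting:
  pn + q = -6(p(n-1) + q) + 2n + 4.
Matching the n-coefficient: p = -6p + 2 ⇒ p = \frac{2}{7}.
Matching constants: q = 6p - 6q + 4 ⇒ q = \frac{40}{49}.
General: g(n) = A·(-6)^n + \frac{2 n}{7} + \frac{40}{49}.
Apply g(0) = -5: A + \frac{40}{49} = -5 ⇒ A = - \frac{285}{49}.
So g(n) = - \frac{285 \left(-6\right)^{n}}{49} + \frac{2 n}{7} + \frac{40}{49}.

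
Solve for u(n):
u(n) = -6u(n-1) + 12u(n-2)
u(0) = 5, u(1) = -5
Characteristic equation: x² + 6x - 12 = 0.
Discriminant Δ = (-6)² + 4·(12) = 84.
Roots r₁,₂ = (-6 ± √84)/2, so r₁ = -3 + \sqrt{21}, r₂ = - \sqrt{21} - 3.
General solution: u(n) = A·r₁^n + B·r₂^n.
From the initial conditions, A + B = 5 and r₁A + r₂B = -5.
Since r₁ - r₂ = √84: A = (-5 - (5)r₂)/√84 = \frac{5 \sqrt{21}}{21} + \frac{5}{2}, and B = 5 - A = \frac{5}{2} - \frac{5 \sqrt{21}}{21}.
So u(n) = \left(\frac{5 \sqrt{21}}{21} + \frac{5}{2}\right)\left(-3 + \sqrt{21}\right)^n + \left(\frac{5}{2} - \frac{5 \sqrt{21}}{21}\right)\left(- \sqrt{21} - 3\right)^n.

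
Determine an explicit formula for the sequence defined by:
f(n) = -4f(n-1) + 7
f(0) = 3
First-order linear non-homogeneous.
Homogeneous solution: f_h(n) = A·(-4)^n.
Try constant particular solution f_p = K: K = -4K + 7 ⇒ K = \frac{7}{5}.
General: f(n) = A·(-4)^n + \frac{7}{5}.
Apply f(0) = 3: A + \frac{7}{5} = 3 ⇒ A = \frac{8}{5}.
So f(n) = \frac{8 \left(-4\right)^{n}}{5} + \frac{7}{5}.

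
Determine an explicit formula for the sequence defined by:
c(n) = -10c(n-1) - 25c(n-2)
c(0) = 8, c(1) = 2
Characteristic equation: x² + 10x + 25 = 0, which is (x - (-5))².
Repeated root r = -5.
General solution: c(n) = (A + Bn)·(-5)^n.
From c(0) = 8: A = 8.
From c(1) = 2: (A + B)·(-5) = 2 ⇒ B = - \frac{42}{5}.
So c(n) = \left(8 - \frac{42 n}{5}\right) \cdot (-5)^n.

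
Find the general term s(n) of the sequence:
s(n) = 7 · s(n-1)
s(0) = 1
Pure geometric recurrence with ratio 7.
By induction s(n) = s(0) · (7)^n = 7^{n}.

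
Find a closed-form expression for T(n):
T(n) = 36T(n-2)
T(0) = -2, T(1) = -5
Characteristic equation: x² - 36 = 0, which factors as (x - (6))(x - (-6)) = 0.
Roots r₁ = 6, r₂ = -6 (distinct).
General solution: T(n) = A·(6)^n + B·(-6)^n.
From T(0) = -2: A + B = -2.
From T(1) = -5: 6A - 6B = -5.
Solving: A = - \frac{17}{12}, B = - \frac{7}{12}.
So T(n) = - \frac{7 \left(-6\right)^{n}}{12} - \frac{17 \cdot 6^{n}}{12}.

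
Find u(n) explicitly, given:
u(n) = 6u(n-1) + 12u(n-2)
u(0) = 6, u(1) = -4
Characteristic equation: x² - 6x - 12 = 0.
Discriminant Δ = (6)² + 4·(12) = 84.
Roots r₁,₂ = (6 ± √84)/2, so r₁ = 3 + \sqrt{21}, r₂ = 3 - \sqrt{21}.
General solution: u(n) = A·r₁^n + B·r₂^n.
From the initial conditions, A + B = 6 and r₁A + r₂B = -4.
Since r₁ - r₂ = √84: A = (-4 - (6)r₂)/√84 = 3 - \frac{11 \sqrt{21}}{21}, and B = 6 - A = \frac{11 \sqrt{21}}{21} + 3.
So u(n) = \left(3 - \frac{11 \sqrt{21}}{21}\right)\left(3 + \sqrt{21}\right)^n + \left(\frac{11 \sqrt{21}}{21} + 3\right)\left(3 - \sqrt{21}\right)^n.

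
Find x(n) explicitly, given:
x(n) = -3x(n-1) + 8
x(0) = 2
First-order linear non-homogeneous.
Homogeneous solution: x_h(n) = A·(-3)^n.
Try constant particular solution x_p = K: K = -3K + 8 ⇒ K = 2.
General: x(n) = A·(-3)^n + 2.
Apply x(0) = 2: A + 2 = 2 ⇒ A = 0.
So x(n) = 2.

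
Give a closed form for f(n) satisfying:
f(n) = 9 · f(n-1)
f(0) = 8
Pure geometric recurrence with ratio 9.
By induction f(n) = f(0) · (9)^n = 8 \cdot 9^{n}.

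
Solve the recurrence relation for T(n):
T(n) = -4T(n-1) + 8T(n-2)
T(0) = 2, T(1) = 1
Characteristic equation: x² + 4x - 8 = 0.
Discriminant Δ = (-4)² + 4·(8) = 48.
Roots r₁,₂ = (-4 ± √48)/2, so r₁ = -2 + 2 \sqrt{3}, r₂ = - 2 \sqrt{3} - 2.
General solution: T(n) = A·r₁^n + B·r₂^n.
From the initial conditions, A + B = 2 and r₁A + r₂B = 1.
Since r₁ - r₂ = √48: A = (1 - (2)r₂)/√48 = \frac{5 \sqrt{3}}{12} + 1, and B = 2 - A = 1 - \frac{5 \sqrt{3}}{12}.
So T(n) = \left(\frac{5 \sqrt{3}}{12} + 1\right)\left(-2 + 2 \sqrt{3}\right)^n + \left(1 - \frac{5 \sqrt{3}}{12}\right)\left(- 2 \sqrt{3} - 2\right)^n.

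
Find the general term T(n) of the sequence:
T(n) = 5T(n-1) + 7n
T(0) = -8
First-order linear with linear forcing.
Homogeneous solution: T_h(n) = A·(5)^n.
Try particular T_p(n) = pn + q. Substituting:
  pn + q = 5(p(n-1) + q) + 7n.
Matching the n-coefficient: p = 5p + 7 ⇒ p = - \frac{7}{4}.
Matching constants: q = -5p + 5q ⇒ q = - \frac{35}{16}.
General: T(n) = A·(5)^n - \frac{7 n}{4} - \frac{35}{16}.
Apply T(0) = -8: A - \frac{35}{16} = -8 ⇒ A = - \frac{93}{16}.
So T(n) = - \frac{93 \cdot 5^{n}}{16} - \frac{7 n}{4} - \frac{35}{16}.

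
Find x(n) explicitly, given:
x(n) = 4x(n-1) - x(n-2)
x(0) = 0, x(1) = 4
Characteristic equation: x² - 4x + 1 = 0.
Discriminant Δ = (4)² + 4·(-1) = 12.
Roots r₁,₂ = (4 ± √12)/2, so r₁ = \sqrt{3} + 2, r₂ = 2 - \sqrt{3}.
General solution: x(n) = A·r₁^n + B·r₂^n.
From the initial conditions, A + B = 0 and r₁A + r₂B = 4.
Since r₁ - r₂ = √12: A = (4 - (0)r₂)/√12 = \frac{2 \sqrt{3}}{3}, and B = 0 - A = - \frac{2 \sqrt{3}}{3}.
So x(n) = \left(\frac{2 \sqrt{3}}{3}\right)\left(\sqrt{3} + 2\right)^n + \left(- \frac{2 \sqrt{3}}{3}\right)\left(2 - \sqrt{3}\right)^n.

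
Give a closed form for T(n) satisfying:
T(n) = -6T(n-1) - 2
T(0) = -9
First-order linear non-homogeneous.
Homogeneous solution: T_h(n) = A·(-6)^n.
Try constant particular solution T_p = K: K = -6K - 2 ⇒ K = - \frac{2}{7}.
General: T(n) = A·(-6)^n - \frac{2}{7}.
Apply T(0) = -9: A - \frac{2}{7} = -9 ⇒ A = - \frac{61}{7}.
So T(n) = - \frac{61 \left(-6\right)^{n}}{7} - \frac{2}{7}.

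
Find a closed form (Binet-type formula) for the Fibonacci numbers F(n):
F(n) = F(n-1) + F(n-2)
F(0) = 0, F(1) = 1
This is the Fibonacci sequence.
Characteristic equation: x² - x - 1 = 0; roots r₁ = \frac{1}{2} + \frac{\sqrt{5}}{2}, r₂ = \frac{1}{2} - \frac{\sqrt{5}}{2}.
General: F(n) = A·r₁^n + B·r₂^n. Solving with F(0)=0, F(1)=1 gives A = \frac{\sqrt{5}}{5}, B = - \frac{\sqrt{5}}{5}.
So F(n) = \frac{2^{- n} \sqrt{5} \left(- \left(1 - \sqrt{5}\right)^{n} + \left(1 + \sqrt{5}\right)^{n}\right)}{5}.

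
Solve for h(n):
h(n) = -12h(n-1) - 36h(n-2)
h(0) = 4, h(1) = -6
Characteristic equation: x² + 12x + 36 = 0, which is (x - (-6))².
Repeated root r = -6.
General solution: h(n) = (A + Bn)·(-6)^n.
From h(0) = 4: A = 4.
From h(1) = -6: (A + B)·(-6) = -6 ⇒ B = -3.
So h(n) = \left(4 - 3 n\right) \cdot (-6)^n.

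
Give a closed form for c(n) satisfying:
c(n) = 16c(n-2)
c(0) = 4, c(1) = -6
Characteristic equation: x² - 16 = 0, which factors as (x - (-4))(x - (4)) = 0.
Roots r₁ = -4, r₂ = 4 (distinct).
General solution: c(n) = A·(-4)^n + B·(4)^n.
From c(0) = 4: A + B = 4.
From c(1) = -6: -4A + 4B = -6.
Solving: A = \frac{11}{4}, B = \frac{5}{4}.
So c(n) = \frac{11 \left(-4\right)^{n}}{4} + \frac{5 \cdot 4^{n}}{4}.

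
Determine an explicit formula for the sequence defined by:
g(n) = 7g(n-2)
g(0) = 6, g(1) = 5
Characteristic equation: x² - 7 = 0.
Discriminant Δ = (0)² + 4·(7) = 28.
Roots r₁,₂ = (0 ± √28)/2, so r₁ = \sqrt{7}, r₂ = - \sqrt{7}.
General solution: g(n) = A·r₁^n + B·r₂^n.
From the initial conditions, A + B = 6 and r₁A + r₂B = 5.
Since r₁ - r₂ = √28: A = (5 - (6)r₂)/√28 = \frac{5 \sqrt{7}}{14} + 3, and B = 6 - A = 3 - \frac{5 \sqrt{7}}{14}.
So g(n) = \left(\frac{5 \sqrt{7}}{14} + 3\right)\left(\sqrt{7}\right)^n + \left(3 - \frac{5 \sqrt{7}}{14}\right)\left(- \sqrt{7}\right)^n.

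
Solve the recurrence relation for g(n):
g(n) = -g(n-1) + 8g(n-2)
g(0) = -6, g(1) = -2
Characteristic equation: x² + x - 8 = 0.
Discriminant Δ = (-1)² + 4·(8) = 33.
Roots r₁,₂ = (-1 ± √33)/2, so r₁ = - \frac{1}{2} + \frac{\sqrt{33}}{2}, r₂ = - \frac{\sqrt{33}}{2} - \frac{1}{2}.
General solution: g(n) = A·r₁^n + B·r₂^n.
From the initial conditions, A + B = -6 and r₁A + r₂B = -2.
Since r₁ - r₂ = √33: A = (-2 - (-6)r₂)/√33 = -3 - \frac{5 \sqrt{33}}{33}, and B = -6 - A = -3 + \frac{5 \sqrt{33}}{33}.
So g(n) = \left(-3 - \frac{5 \sqrt{33}}{33}\right)\left(- \frac{1}{2} + \frac{\sqrt{33}}{2}\right)^n + \left(-3 + \frac{5 \sqrt{33}}{33}\right)\left(- \frac{\sqrt{33}}{2} - \frac{1}{2}\right)^n.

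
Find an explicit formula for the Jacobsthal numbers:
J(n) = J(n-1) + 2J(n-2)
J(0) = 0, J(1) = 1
This is the Jacobsthal sequence.
Characteristic equation: x² - x - 2 = 0; roots r₁ = 2, r₂ = -1.
General: J(n) = A·r₁^n + B·r₂^n. Solving with J(0)=0, J(1)=1 gives A = \frac{1}{3}, B = - \frac{1}{3}.
So J(n) = - \frac{\left(-1\right)^{n}}{3} + \frac{2^{n}}{3}.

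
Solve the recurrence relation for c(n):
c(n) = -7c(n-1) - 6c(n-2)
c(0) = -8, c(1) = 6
Characteristic equation: x² + 7x + 6 = 0, which factors as (x - (-1))(x - (-6)) = 0.
Roots r₁ = -1, r₂ = -6 (distinct).
General solution: c(n) = A·(-1)^n + B·(-6)^n.
From c(0) = -8: A + B = -8.
From c(1) = 6: -A - 6B = 6.
Solving: A = - \frac{42}{5}, B = \frac{2}{5}.
So c(n) = - \frac{42 \left(-1\right)^{n}}{5} + \frac{2 \left(-6\right)^{n}}{5}.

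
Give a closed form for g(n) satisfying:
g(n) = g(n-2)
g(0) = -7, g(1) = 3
Characteristic equation: x² - 1 = 0, which factors as (x - (1))(x - (-1)) = 0.
Roots r₁ = 1, r₂ = -1 (distinct).
General solution: g(n) = A·(1)^n + B·(-1)^n.
From g(0) = -7: A + B = -7.
From g(1) = 3: A - B = 3.
Solving: A = -2, B = -5.
So g(n) = - 5 \left(-1\right)^{n} - 2.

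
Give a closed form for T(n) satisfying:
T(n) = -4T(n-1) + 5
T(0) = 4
First-order linear non-homogeneous.
Homogeneous solution: T_h(n) = A·(-4)^n.
Try constant particular solution T_p = K: K = -4K + 5 ⇒ K = 1.
General: T(n) = A·(-4)^n + 1.
Apply T(0) = 4: A + 1 = 4 ⇒ A = 3.
So T(n) = 3 \left(-4\right)^{n} + 1.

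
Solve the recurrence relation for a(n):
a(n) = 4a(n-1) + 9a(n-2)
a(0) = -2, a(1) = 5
Characteristic equation: x² - 4x - 9 = 0.
Discriminant Δ = (4)² + 4·(9) = 52.
Roots r₁,₂ = (4 ± √52)/2, so r₁ = 2 + \sqrt{13}, r₂ = 2 - \sqrt{13}.
General solution: a(n) = A·r₁^n + B·r₂^n.
From the initial conditions, A + B = -2 and r₁A + r₂B = 5.
Since r₁ - r₂ = √52: A = (5 - (-2)r₂)/√52 = -1 + \frac{9 \sqrt{13}}{26}, and B = -2 - A = - \frac{9 \sqrt{13}}{26} - 1.
So a(n) = \left(-1 + \frac{9 \sqrt{13}}{26}\right)\left(2 + \sqrt{13}\right)^n + \left(- \frac{9 \sqrt{13}}{26} - 1\right)\left(2 - \sqrt{13}\right)^n.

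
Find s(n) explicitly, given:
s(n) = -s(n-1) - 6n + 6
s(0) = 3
First-order linear with linear forcing.
Homogeneous solution: s_h(n) = A·(-1)^n.
Try particular s_p(n) = pn + q. Substituting:
  pn + q = -(p(n-1) + q) - 6n + 6.
Matching the n-coefficient: p = -p - 6 ⇒ p = -3.
Matching constants: q = p - q + 6 ⇒ q = \frac{3}{2}.
General: s(n) = A·(-1)^n - 3 n + \frac{3}{2}.
Apply s(0) = 3: A + \frac{3}{2} = 3 ⇒ A = \frac{3}{2}.
So s(n) = \frac{3 \left(-1\right)^{n}}{2} - 3 n + \frac{3}{2}.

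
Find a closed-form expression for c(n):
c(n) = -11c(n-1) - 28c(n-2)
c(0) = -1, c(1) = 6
Characteristic equation: x² + 11x + 28 = 0, which factors as (x - (-7))(x - (-4)) = 0.
Roots r₁ = -7, r₂ = -4 (distinct).
General solution: c(n) = A·(-7)^n + B·(-4)^n.
From c(0) = -1: A + B = -1.
From c(1) = 6: -7A - 4B = 6.
Solving: A = - \frac{2}{3}, B = - \frac{1}{3}.
So c(n) = - \frac{\left(-4\right)^{n}}{3} - \frac{2 \left(-7\right)^{n}}{3}.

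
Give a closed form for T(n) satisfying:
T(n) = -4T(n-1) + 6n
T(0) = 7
First-order linear with linear forcing.
Homogeneous solution: T_h(n) = A·(-4)^n.
Try particular T_p(n) = pn + q. Substituting:
  pn + q = -4(p(n-1) + q) + 6n.
Matching the n-coefficient: p = -4p + 6 ⇒ p = \frac{6}{5}.
Matching constants: q = 4p - 4q ⇒ q = \frac{24}{25}.
General: T(n) = A·(-4)^n + \frac{6 n}{5} + \frac{24}{25}.
Apply T(0) = 7: A + \frac{24}{25} = 7 ⇒ A = \frac{151}{25}.
So T(n) = \frac{151 \left(-4\right)^{n}}{25} + \frac{6 n}{5} + \frac{24}{25}.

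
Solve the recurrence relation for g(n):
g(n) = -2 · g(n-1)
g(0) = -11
Pure geometric recurrence with ratio -2.
By induction g(n) = g(0) · (-2)^n = - 11 \left(-2\right)^{n}.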